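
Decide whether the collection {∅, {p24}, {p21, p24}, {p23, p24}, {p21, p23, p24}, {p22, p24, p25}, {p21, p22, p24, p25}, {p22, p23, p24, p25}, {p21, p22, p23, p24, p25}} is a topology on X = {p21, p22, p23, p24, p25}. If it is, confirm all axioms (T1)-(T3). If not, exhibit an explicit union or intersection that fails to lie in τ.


τ IS a topology on X.

Axiom (T1): ∅ ∈ τ? Yes; X ∈ τ? Yes.
Axiom (T2/T3): check pairwise unions and intersections of members of τ.
All pairwise intersections and unions checked — each lies in τ. Therefore τ satisfies (T1), (T2), (T3): it IS a topology on X.


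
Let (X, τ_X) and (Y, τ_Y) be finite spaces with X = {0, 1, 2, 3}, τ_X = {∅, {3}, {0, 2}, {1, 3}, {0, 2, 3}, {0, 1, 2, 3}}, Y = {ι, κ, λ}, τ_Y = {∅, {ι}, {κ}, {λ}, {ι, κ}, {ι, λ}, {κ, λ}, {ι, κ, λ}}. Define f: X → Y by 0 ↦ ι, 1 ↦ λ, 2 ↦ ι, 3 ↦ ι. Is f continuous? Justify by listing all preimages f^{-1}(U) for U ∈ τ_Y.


f is NOT continuous.

Compute f^{-1}(U) for each U ∈ τ_Y:
  U = ∅: f^{-1}(U) = ∅ ∈ τ_X ✓.
  U = {ι}: f^{-1}(U) = {0, 2, 3} ∈ τ_X ✓.
  U = {κ}: f^{-1}(U) = ∅ ∈ τ_X ✓.
  U = {λ}: f^{-1}(U) = {1} ∉ τ_X ✗.
  U = {ι, κ}: f^{-1}(U) = {0, 2, 3} ∈ τ_X ✓.
  U = {ι, λ}: f^{-1}(U) = {0, 1, 2, 3} ∈ τ_X ✓.
  U = {κ, λ}: f^{-1}(U) = {1} ∉ τ_X ✗.
  U = {ι, κ, λ}: f^{-1}(U) = {0, 1, 2, 3} ∈ τ_X ✓.
Found U = {λ} with f^{-1}(U) = {1} not in τ_X. Therefore f is NOT continuous.


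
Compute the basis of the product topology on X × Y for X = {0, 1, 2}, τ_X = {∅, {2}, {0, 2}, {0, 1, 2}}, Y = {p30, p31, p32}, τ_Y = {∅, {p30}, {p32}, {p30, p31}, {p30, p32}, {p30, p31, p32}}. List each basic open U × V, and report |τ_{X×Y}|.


Basis B = {∅ × ∅, {2} × {p30}, {2} × {p32}, {0, 2} × {p30}, {0, 2} × {p32}, {2} × {p30, p31}, {2} × {p30, p32}, {0, 1, 2} × {p30}, {0, 1, 2} × {p32}, {2} × {p30, p31, p32}, {0, 2} × {p30, p31}, {0, 2} × {p30, p32}, {0, 2} × {p30, p31, p32}, {0, 1, 2} × {p30, p31}, {0, 1, 2} × {p30, p32}, {0, 1, 2} × {p30, p31, p32}}; |τ_{X×Y}| = 40.

Enumerate products U × V with U ∈ τ_X, V ∈ τ_Y (deduplicated):
  ∅ × ∅ = {} (∅)
  {2} × {p30} = {(2,p30)}
  {2} × {p32} = {(2,p32)}
  {0, 2} × {p30} = {(0,p30), (2,p30)}
  {0, 2} × {p32} = {(0,p32), (2,p32)}
  {2} × {p30, p31} = {(2,p30), (2,p31)}
  {2} × {p30, p32} = {(2,p30), (2,p32)}
  {0, 1, 2} × {p30} = {(0,p30), (1,p30), (2,p30)}
  {0, 1, 2} × {p32} = {(0,p32), (1,p32), (2,p32)}
  {2} × {p30, p31, p32} = {(2,p30), (2,p31), (2,p32)}
  {0, 2} × {p30, p31} = {(0,p30), (0,p31), (2,p30), (2,p31)}
  {0, 2} × {p30, p32} = {(0,p30), (0,p32), (2,p30), (2,p32)}
  {0, 2} × {p30, p31, p32} = {(0,p30), (0,p31), (0,p32), (2,p30), (2,p31), (2,p32)}
  {0, 1, 2} × {p30, p31} = {(0,p30), (0,p31), (1,p30), (1,p31), (2,p30), (2,p31)}
  {0, 1, 2} × {p30, p32} = {(0,p30), (0,p32), (1,p30), (1,p32), (2,p30), (2,p32)}
  {0, 1, 2} × {p30, p31, p32} = {(0,p30), (0,p31), (0,p32), (1,p30), (1,p31), (1,p32), (2,p30), (2,p31), (2,p32)}
These 16 distinct sets form the basis B.
Close under arbitrary unions to get τ_{X×Y}; counting gives |τ_{X×Y}| = 40.


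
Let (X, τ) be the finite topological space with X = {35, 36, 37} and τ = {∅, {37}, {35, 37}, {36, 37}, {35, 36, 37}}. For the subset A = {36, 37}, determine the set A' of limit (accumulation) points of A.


A' = {35, 36}

For each x ∈ X, list the open sets U ∈ τ with x ∈ U, then check whether U ∩ (A ∖ {x}) ≠ ∅ for every such U.
  x = 35: opens ∋ x are {35, 37}, {35, 36, 37}; each meets A ∖ {35}, so x IS a limit point.
  x = 36: opens ∋ x are {36, 37}, {35, 36, 37}; each meets A ∖ {36}, so x IS a limit point.
  x = 37: open {37} ∋ x has {37} ∩ (A ∖ {37}) = ∅, so x is NOT a limit point.
Collecting: A' = {35, 36}.


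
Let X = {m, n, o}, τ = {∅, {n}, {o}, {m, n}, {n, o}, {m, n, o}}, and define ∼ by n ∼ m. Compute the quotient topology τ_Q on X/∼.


X/∼ = {[m=n], [o]}; |τ_Q| = 4.

Equivalence classes: [m=n], [o].
Quotient map π: X → X/∼ sends m ↦ [m=n], n ↦ [m=n], o ↦ [o].
For each subset V ⊆ X/∼, compute π^{-1}(V) ⊆ X and check whether π^{-1}(V) ∈ τ. V is open in τ_Q iff π^{-1}(V) ∈ τ.
  V = {}: π^{-1}(V) = ∅ ∈ τ ✓.
  V = {[m=n]}: π^{-1}(V) = {m, n} ∈ τ ✓.
  V = {[o]}: π^{-1}(V) = {o} ∈ τ ✓.
  V = {[m=n], [o]}: π^{-1}(V) = {m, n, o} ∈ τ ✓.
Open sets in the quotient: τ_Q = {{}, {[m=n]}, {[o]}, {[m=n], [o]}} (4 elements).


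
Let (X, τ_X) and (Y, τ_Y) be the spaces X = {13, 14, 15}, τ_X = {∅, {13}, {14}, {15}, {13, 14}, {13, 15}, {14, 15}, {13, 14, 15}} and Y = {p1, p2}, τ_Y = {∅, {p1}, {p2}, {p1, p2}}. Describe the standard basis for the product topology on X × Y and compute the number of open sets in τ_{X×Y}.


Basis B = {∅ × ∅, {13} × {p1}, {13} × {p2}, {14} × {p1}, {14} × {p2}, {15} × {p1}, {15} × {p2}, {13} × {p1, p2}, {13, 14} × {p1}, {13, 15} × {p1}, {13, 14} × {p2}, {13, 15} × {p2}, {14} × {p1, p2}, {14, 15} × {p1}, {14, 15} × {p2}, {15} × {p1, p2}, {13, 14, 15} × {p1}, {13, 14, 15} × {p2}, {13, 14} × {p1, p2}, {13, 15} × {p1, p2}, {14, 15} × {p1, p2}, {13, 14, 15} × {p1, p2}}; |τ_{X×Y}| = 64.

Enumerate products U × V with U ∈ τ_X, V ∈ τ_Y (deduplicated):
  ∅ × ∅ = {} (∅)
  {13} × {p1} = {(13,p1)}
  {13} × {p2} = {(13,p2)}
  {14} × {p1} = {(14,p1)}
  {14} × {p2} = {(14,p2)}
  {15} × {p1} = {(15,p1)}
  {15} × {p2} = {(15,p2)}
  {13} × {p1, p2} = {(13,p1), (13,p2)}
  {13, 14} × {p1} = {(13,p1), (14,p1)}
  {13, 15} × {p1} = {(13,p1), (15,p1)}
  {13, 14} × {p2} = {(13,p2), (14,p2)}
  {13, 15} × {p2} = {(13,p2), (15,p2)}
  {14} × {p1, p2} = {(14,p1), (14,p2)}
  {14, 15} × {p1} = {(14,p1), (15,p1)}
  {14, 15} × {p2} = {(14,p2), (15,p2)}
  {15} × {p1, p2} = {(15,p1), (15,p2)}
  {13, 14, 15} × {p1} = {(13,p1), (14,p1), (15,p1)}
  {13, 14, 15} × {p2} = {(13,p2), (14,p2), (15,p2)}
  {13, 14} × {p1, p2} = {(13,p1), (13,p2), (14,p1), (14,p2)}
  {13, 15} × {p1, p2} = {(13,p1), (13,p2), (15,p1), (15,p2)}
  {14, 15} × {p1, p2} = {(14,p1), (14,p2), (15,p1), (15,p2)}
  {13, 14, 15} × {p1, p2} = {(13,p1), (13,p2), (14,p1), (14,p2), (15,p1), (15,p2)}
These 22 distinct sets form the basis B.
Close under arbitrary unions to get τ_{X×Y}; counting gives |τ_{X×Y}| = 64.


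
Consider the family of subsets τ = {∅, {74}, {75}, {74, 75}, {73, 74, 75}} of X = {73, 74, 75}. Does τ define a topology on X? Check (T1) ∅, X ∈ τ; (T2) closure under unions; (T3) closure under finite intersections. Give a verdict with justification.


τ IS a topology on X.

Axiom (T1): ∅ ∈ τ? Yes; X ∈ τ? Yes.
Axiom (T2/T3): check pairwise unions and intersections of members of τ.
All pairwise intersections and unions checked — each lies in τ. Therefore τ satisfies (T1), (T2), (T3): it IS a topology on X.


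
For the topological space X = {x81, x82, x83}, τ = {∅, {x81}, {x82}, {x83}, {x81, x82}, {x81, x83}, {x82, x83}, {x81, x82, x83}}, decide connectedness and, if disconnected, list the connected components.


(X, τ) is disconnected; components = [{x81}, {x82}, {x83}].

Find clopen sets (U ∈ τ with X ∖ U ∈ τ):
  U = ∅, X ∖ U = {x81, x82, x83} — both open, so U is clopen.
  U = {x81}, X ∖ U = {x82, x83} — both open, so U is clopen.
  U = {x82}, X ∖ U = {x81, x83} — both open, so U is clopen.
  U = {x83}, X ∖ U = {x81, x82} — both open, so U is clopen.
  U = {x81, x82}, X ∖ U = {x83} — both open, so U is clopen.
  U = {x81, x83}, X ∖ U = {x82} — both open, so U is clopen.
  U = {x82, x83}, X ∖ U = {x81} — both open, so U is clopen.
  U = {x81, x82, x83}, X ∖ U = ∅ — both open, so U is clopen.
Nontrivial clopen(s) exist: e.g. {x83}. So (X, τ) is disconnected.
Compute connected components by grouping points that agree on all clopens:
  component: {x81}
  component: {x82}
  component: {x83}


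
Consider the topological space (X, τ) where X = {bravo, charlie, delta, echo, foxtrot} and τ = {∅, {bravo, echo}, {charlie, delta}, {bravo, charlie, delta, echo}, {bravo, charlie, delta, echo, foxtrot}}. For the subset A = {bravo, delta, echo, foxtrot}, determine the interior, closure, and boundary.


int(A) = {bravo, echo}, cl(A) = {bravo, charlie, delta, echo, foxtrot}, ∂A = {charlie, delta, foxtrot}.

Closed sets in (X, τ) are complements of opens:
  closed(X, τ) = {∅, {foxtrot}, {bravo, echo, foxtrot}, {charlie, delta, foxtrot}, {bravo, charlie, delta, echo, foxtrot}}.
int(A) = ⋃ {U ∈ τ : U ⊆ A}. Opens contained in A: ∅, {bravo, echo}.
Taking the union of these: int(A) = {bravo, echo}.
cl(A) = ⋂ {C closed : A ⊆ C}. Closed sets containing A: {bravo, charlie, delta, echo, foxtrot}.
Intersecting these: cl(A) = {bravo, charlie, delta, echo, foxtrot}.
∂A = cl(A) ∖ int(A) = {bravo, charlie, delta, echo, foxtrot} ∖ {bravo, echo} = {charlie, delta, foxtrot}.


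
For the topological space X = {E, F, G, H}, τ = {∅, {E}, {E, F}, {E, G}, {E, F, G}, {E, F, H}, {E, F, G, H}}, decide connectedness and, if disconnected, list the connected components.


(X, τ) is connected.

Find clopen sets (U ∈ τ with X ∖ U ∈ τ):
  U = ∅, X ∖ U = {E, F, G, H} — both open, so U is clopen.
  U = {E, F, G, H}, X ∖ U = ∅ — both open, so U is clopen.
Only trivial clopens (∅ and X) exist, so (X, τ) is connected.
Compute connected components by grouping points that agree on all clopens:
  component: {E, F, G, H}


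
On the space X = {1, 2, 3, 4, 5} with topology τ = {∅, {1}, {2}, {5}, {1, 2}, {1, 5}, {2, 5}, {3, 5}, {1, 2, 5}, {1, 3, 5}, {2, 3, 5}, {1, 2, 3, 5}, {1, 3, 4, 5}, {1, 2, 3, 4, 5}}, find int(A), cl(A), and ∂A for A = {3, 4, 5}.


int(A) = {3, 5}, cl(A) = {3, 4, 5}, ∂A = {4}.

Closed sets in (X, τ) are complements of opens:
  closed(X, τ) = {∅, {2}, {4}, {1, 4}, {2, 4}, {3, 4}, {1, 2, 4}, {1, 3, 4}, {2, 3, 4}, {3, 4, 5}, {1, 2, 3, 4}, {1, 3, 4, 5}, {2, 3, 4, 5}, {1, 2, 3, 4, 5}}.
int(A) = ⋃ {U ∈ τ : U ⊆ A}. Opens contained in A: ∅, {5}, {3, 5}.
Taking the union of these: int(A) = {3, 5}.
cl(A) = ⋂ {C closed : A ⊆ C}. Closed sets containing A: {3, 4, 5}, {1, 3, 4, 5}, {2, 3, 4, 5}, {1, 2, 3, 4, 5}.
Intersecting these: cl(A) = {3, 4, 5}.
∂A = cl(A) ∖ int(A) = {3, 4, 5} ∖ {3, 5} = {4}.


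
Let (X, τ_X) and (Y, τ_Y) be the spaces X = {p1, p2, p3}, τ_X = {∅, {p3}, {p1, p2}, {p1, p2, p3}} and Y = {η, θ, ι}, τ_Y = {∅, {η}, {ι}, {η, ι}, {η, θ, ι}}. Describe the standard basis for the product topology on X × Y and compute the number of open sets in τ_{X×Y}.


Basis B = {∅ × ∅, {p3} × {η}, {p3} × {ι}, {p1, p2} × {η}, {p1, p2} × {ι}, {p3} × {η, ι}, {p1, p2, p3} × {η}, {p1, p2, p3} × {ι}, {p3} × {η, θ, ι}, {p1, p2} × {η, ι}, {p1, p2} × {η, θ, ι}, {p1, p2, p3} × {η, ι}, {p1, p2, p3} × {η, θ, ι}}; |τ_{X×Y}| = 25.

Enumerate products U × V with U ∈ τ_X, V ∈ τ_Y (deduplicated):
  ∅ × ∅ = {} (∅)
  {p3} × {η} = {(p3,η)}
  {p3} × {ι} = {(p3,ι)}
  {p1, p2} × {η} = {(p1,η), (p2,η)}
  {p1, p2} × {ι} = {(p1,ι), (p2,ι)}
  {p3} × {η, ι} = {(p3,η), (p3,ι)}
  {p1, p2, p3} × {η} = {(p1,η), (p2,η), (p3,η)}
  {p1, p2, p3} × {ι} = {(p1,ι), (p2,ι), (p3,ι)}
  {p3} × {η, θ, ι} = {(p3,η), (p3,θ), (p3,ι)}
  {p1, p2} × {η, ι} = {(p1,η), (p1,ι), (p2,η), (p2,ι)}
  {p1, p2} × {η, θ, ι} = {(p1,η), (p1,θ), (p1,ι), (p2,η), (p2,θ), (p2,ι)}
  {p1, p2, p3} × {η, ι} = {(p1,η), (p1,ι), (p2,η), (p2,ι), (p3,η), (p3,ι)}
  {p1, p2, p3} × {η, θ, ι} = {(p1,η), (p1,θ), (p1,ι), (p2,η), (p2,θ), (p2,ι), (p3,η), (p3,θ), (p3,ι)}
These 13 distinct sets form the basis B.
Close under arbitrary unions to get τ_{X×Y}; counting gives |τ_{X×Y}| = 25.


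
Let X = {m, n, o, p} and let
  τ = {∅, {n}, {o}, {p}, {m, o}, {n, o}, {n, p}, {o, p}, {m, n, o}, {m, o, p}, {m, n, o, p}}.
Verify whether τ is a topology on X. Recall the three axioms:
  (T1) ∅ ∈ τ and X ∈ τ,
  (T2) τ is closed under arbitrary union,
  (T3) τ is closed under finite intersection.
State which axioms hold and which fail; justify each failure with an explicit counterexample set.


τ is NOT a topology on X.

Axiom (T1): ∅ ∈ τ? Yes; X ∈ τ? Yes.
Axiom (T2/T3): check pairwise unions and intersections of members of τ.
Counterexample for (T2): {n} ∪ {o, p} = {n, o, p} ∉ τ. Therefore τ is NOT a topology.


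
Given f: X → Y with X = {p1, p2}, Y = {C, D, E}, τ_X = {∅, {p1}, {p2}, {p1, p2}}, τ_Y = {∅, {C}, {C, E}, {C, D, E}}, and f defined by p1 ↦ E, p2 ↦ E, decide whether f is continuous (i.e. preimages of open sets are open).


f IS continuous.

Compute f^{-1}(U) for each U ∈ τ_Y:
  U = ∅: f^{-1}(U) = ∅ ∈ τ_X ✓.
  U = {C}: f^{-1}(U) = ∅ ∈ τ_X ✓.
  U = {C, E}: f^{-1}(U) = {p1, p2} ∈ τ_X ✓.
  U = {C, D, E}: f^{-1}(U) = {p1, p2} ∈ τ_X ✓.
Every preimage lies in τ_X, so f IS continuous.


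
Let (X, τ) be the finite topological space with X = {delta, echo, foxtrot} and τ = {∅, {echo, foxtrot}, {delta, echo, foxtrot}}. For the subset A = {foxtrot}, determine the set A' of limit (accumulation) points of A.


A' = {delta, echo}

For each x ∈ X, list the open sets U ∈ τ with x ∈ U, then check whether U ∩ (A ∖ {x}) ≠ ∅ for every such U.
  x = delta: opens ∋ x are {delta, echo, foxtrot}; each meets A ∖ {delta}, so x IS a limit point.
  x = echo: opens ∋ x are {echo, foxtrot}, {delta, echo, foxtrot}; each meets A ∖ {echo}, so x IS a limit point.
  x = foxtrot: open {echo, foxtrot} ∋ x has {echo, foxtrot} ∩ (A ∖ {foxtrot}) = ∅, so x is NOT a limit point.
Collecting: A' = {delta, echo}.


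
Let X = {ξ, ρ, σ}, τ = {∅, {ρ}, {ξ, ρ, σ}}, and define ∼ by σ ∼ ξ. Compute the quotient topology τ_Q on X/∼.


X/∼ = {[ξ=σ], [ρ]}; |τ_Q| = 3.

Equivalence classes: [ξ=σ], [ρ].
Quotient map π: X → X/∼ sends ξ ↦ [ξ=σ], ρ ↦ [ρ], σ ↦ [ξ=σ].
For each subset V ⊆ X/∼, compute π^{-1}(V) ⊆ X and check whether π^{-1}(V) ∈ τ. V is open in τ_Q iff π^{-1}(V) ∈ τ.
  V = {}: π^{-1}(V) = ∅ ∈ τ ✓.
  V = {[ξ=σ]}: π^{-1}(V) = {ξ, σ} ∉ τ ✗.
  V = {[ρ]}: π^{-1}(V) = {ρ} ∈ τ ✓.
  V = {[ξ=σ], [ρ]}: π^{-1}(V) = {ξ, ρ, σ} ∈ τ ✓.
Open sets in the quotient: τ_Q = {{}, {[ρ]}, {[ξ=σ], [ρ]}} (3 elements).


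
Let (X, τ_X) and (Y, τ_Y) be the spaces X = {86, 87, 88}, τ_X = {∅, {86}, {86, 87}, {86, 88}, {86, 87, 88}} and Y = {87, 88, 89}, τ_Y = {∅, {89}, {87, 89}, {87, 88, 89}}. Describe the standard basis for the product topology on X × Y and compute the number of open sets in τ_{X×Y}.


Basis B = {∅ × ∅, {86} × {89}, {86} × {87, 89}, {86, 87} × {89}, {86, 88} × {89}, {86} × {87, 88, 89}, {86, 87, 88} × {89}, {86, 87} × {87, 89}, {86, 88} × {87, 89}, {86, 87} × {87, 88, 89}, {86, 88} × {87, 88, 89}, {86, 87, 88} × {87, 89}, {86, 87, 88} × {87, 88, 89}}; |τ_{X×Y}| = 30.

Enumerate products U × V with U ∈ τ_X, V ∈ τ_Y (deduplicated):
  ∅ × ∅ = {} (∅)
  {86} × {89} = {(86,89)}
  {86} × {87, 89} = {(86,87), (86,89)}
  {86, 87} × {89} = {(86,89), (87,89)}
  {86, 88} × {89} = {(86,89), (88,89)}
  {86} × {87, 88, 89} = {(86,87), (86,88), (86,89)}
  {86, 87, 88} × {89} = {(86,89), (87,89), (88,89)}
  {86, 87} × {87, 89} = {(86,87), (86,89), (87,87), (87,89)}
  {86, 88} × {87, 89} = {(86,87), (86,89), (88,87), (88,89)}
  {86, 87} × {87, 88, 89} = {(86,87), (86,88), (86,89), (87,87), (87,88), (87,89)}
  {86, 88} × {87, 88, 89} = {(86,87), (86,88), (86,89), (88,87), (88,88), (88,89)}
  {86, 87, 88} × {87, 89} = {(86,87), (86,89), (87,87), (87,89), (88,87), (88,89)}
  {86, 87, 88} × {87, 88, 89} = {(86,87), (86,88), (86,89), (87,87), (87,88), (87,89), (88,87), (88,88), (88,89)}
These 13 distinct sets form the basis B.
Close under arbitrary unions to get τ_{X×Y}; counting gives |τ_{X×Y}| = 30.


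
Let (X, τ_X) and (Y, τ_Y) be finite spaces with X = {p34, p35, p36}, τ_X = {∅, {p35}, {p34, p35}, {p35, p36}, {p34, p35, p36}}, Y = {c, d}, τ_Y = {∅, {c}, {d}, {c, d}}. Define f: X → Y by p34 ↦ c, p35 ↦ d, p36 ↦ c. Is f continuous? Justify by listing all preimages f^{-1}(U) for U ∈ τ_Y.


f is NOT continuous.

Compute f^{-1}(U) for each U ∈ τ_Y:
  U = ∅: f^{-1}(U) = ∅ ∈ τ_X ✓.
  U = {c}: f^{-1}(U) = {p34, p36} ∉ τ_X ✗.
  U = {d}: f^{-1}(U) = {p35} ∈ τ_X ✓.
  U = {c, d}: f^{-1}(U) = {p34, p35, p36} ∈ τ_X ✓.
Found U = {c} with f^{-1}(U) = {p34, p36} not in τ_X. Therefore f is NOT continuous.


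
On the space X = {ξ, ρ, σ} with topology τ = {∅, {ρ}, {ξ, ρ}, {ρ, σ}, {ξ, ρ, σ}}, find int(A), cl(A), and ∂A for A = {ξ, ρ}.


int(A) = {ξ, ρ}, cl(A) = {ξ, ρ, σ}, ∂A = {σ}.

Closed sets in (X, τ) are complements of opens:
  closed(X, τ) = {∅, {ξ}, {σ}, {ξ, σ}, {ξ, ρ, σ}}.
int(A) = ⋃ {U ∈ τ : U ⊆ A}. Opens contained in A: ∅, {ρ}, {ξ, ρ}.
Taking the union of these: int(A) = {ξ, ρ}.
cl(A) = ⋂ {C closed : A ⊆ C}. Closed sets containing A: {ξ, ρ, σ}.
Intersecting these: cl(A) = {ξ, ρ, σ}.
∂A = cl(A) ∖ int(A) = {ξ, ρ, σ} ∖ {ξ, ρ} = {σ}.


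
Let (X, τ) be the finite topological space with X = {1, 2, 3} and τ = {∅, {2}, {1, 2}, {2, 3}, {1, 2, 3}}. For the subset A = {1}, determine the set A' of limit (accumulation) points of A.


A' = ∅

For each x ∈ X, list the open sets U ∈ τ with x ∈ U, then check whether U ∩ (A ∖ {x}) ≠ ∅ for every such U.
  x = 1: open {1, 2} ∋ x has {1, 2} ∩ (A ∖ {1}) = ∅, so x is NOT a limit point.
  x = 2: open {2} ∋ x has {2} ∩ (A ∖ {2}) = ∅, so x is NOT a limit point.
  x = 3: open {2, 3} ∋ x has {2, 3} ∩ (A ∖ {3}) = ∅, so x is NOT a limit point.
Collecting: A' = ∅.


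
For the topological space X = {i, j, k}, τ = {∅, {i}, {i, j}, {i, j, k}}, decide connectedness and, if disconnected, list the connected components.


(X, τ) is connected.

Find clopen sets (U ∈ τ with X ∖ U ∈ τ):
  U = ∅, X ∖ U = {i, j, k} — both open, so U is clopen.
  U = {i, j, k}, X ∖ U = ∅ — both open, so U is clopen.
Only trivial clopens (∅ and X) exist, so (X, τ) is connected.
Compute connected components by grouping points that agree on all clopens:
  component: {i, j, k}


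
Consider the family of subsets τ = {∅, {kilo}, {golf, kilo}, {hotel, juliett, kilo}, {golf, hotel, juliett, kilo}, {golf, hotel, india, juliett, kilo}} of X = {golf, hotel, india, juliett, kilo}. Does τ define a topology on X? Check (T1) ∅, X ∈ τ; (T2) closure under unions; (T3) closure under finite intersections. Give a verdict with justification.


τ IS a topology on X.

Axiom (T1): ∅ ∈ τ? Yes; X ∈ τ? Yes.
Axiom (T2/T3): check pairwise unions and intersections of members of τ.
All pairwise intersections and unions checked — each lies in τ. Therefore τ satisfies (T1), (T2), (T3): it IS a topology on X.


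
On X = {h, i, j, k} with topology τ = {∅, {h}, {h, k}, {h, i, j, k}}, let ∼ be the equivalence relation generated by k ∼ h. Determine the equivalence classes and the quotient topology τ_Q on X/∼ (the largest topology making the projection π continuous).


X/∼ = {[h=k], [i], [j]}; |τ_Q| = 3.

Equivalence classes: [h=k], [i], [j].
Quotient map π: X → X/∼ sends h ↦ [h=k], i ↦ [i], j ↦ [j], k ↦ [h=k].
For each subset V ⊆ X/∼, compute π^{-1}(V) ⊆ X and check whether π^{-1}(V) ∈ τ. V is open in τ_Q iff π^{-1}(V) ∈ τ.
  V = {}: π^{-1}(V) = ∅ ∈ τ ✓.
  V = {[h=k]}: π^{-1}(V) = {h, k} ∈ τ ✓.
  V = {[i]}: π^{-1}(V) = {i} ∉ τ ✗.
  V = {[h=k], [i]}: π^{-1}(V) = {h, i, k} ∉ τ ✗.
  V = {[j]}: π^{-1}(V) = {j} ∉ τ ✗.
  V = {[h=k], [j]}: π^{-1}(V) = {h, j, k} ∉ τ ✗.
  V = {[i], [j]}: π^{-1}(V) = {i, j} ∉ τ ✗.
  V = {[h=k], [i], [j]}: π^{-1}(V) = {h, i, j, k} ∈ τ ✓.
Open sets in the quotient: τ_Q = {{}, {[h=k]}, {[h=k], [i], [j]}} (3 elements).


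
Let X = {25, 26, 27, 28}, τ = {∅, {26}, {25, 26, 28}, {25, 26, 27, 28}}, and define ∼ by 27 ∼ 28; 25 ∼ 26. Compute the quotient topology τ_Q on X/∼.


X/∼ = {[25=26], [27=28]}; |τ_Q| = 2.

Equivalence classes: [25=26], [27=28].
Quotient map π: X → X/∼ sends 25 ↦ [25=26], 26 ↦ [25=26], 27 ↦ [27=28], 28 ↦ [27=28].
For each subset V ⊆ X/∼, compute π^{-1}(V) ⊆ X and check whether π^{-1}(V) ∈ τ. V is open in τ_Q iff π^{-1}(V) ∈ τ.
  V = {}: π^{-1}(V) = ∅ ∈ τ ✓.
  V = {[25=26]}: π^{-1}(V) = {25, 26} ∉ τ ✗.
  V = {[27=28]}: π^{-1}(V) = {27, 28} ∉ τ ✗.
  V = {[25=26], [27=28]}: π^{-1}(V) = {25, 26, 27, 28} ∈ τ ✓.
Open sets in the quotient: τ_Q = {{}, {[25=26], [27=28]}} (2 elements).


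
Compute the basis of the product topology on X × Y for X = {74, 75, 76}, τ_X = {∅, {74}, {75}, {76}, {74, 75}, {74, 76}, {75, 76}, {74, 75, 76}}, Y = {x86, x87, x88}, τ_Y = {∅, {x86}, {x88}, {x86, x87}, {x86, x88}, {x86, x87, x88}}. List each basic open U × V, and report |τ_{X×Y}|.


Basis B = {∅ × ∅, {74} × {x86}, {74} × {x88}, {75} × {x86}, {75} × {x88}, {76} × {x86}, {76} × {x88}, {74} × {x86, x87}, {74} × {x86, x88}, {74, 75} × {x86}, {74, 76} × {x86}, {74, 75} × {x88}, {74, 76} × {x88}, {75} × {x86, x87}, {75} × {x86, x88}, {75, 76} × {x86}, {75, 76} × {x88}, {76} × {x86, x87}, {76} × {x86, x88}, {74} × {x86, x87, x88}, {74, 75, 76} × {x86}, {74, 75, 76} × {x88}, {75} × {x86, x87, x88}, {76} × {x86, x87, x88}, {74, 75} × {x86, x87}, {74, 76} × {x86, x87}, {74, 75} × {x86, x88}, {74, 76} × {x86, x88}, {75, 76} × {x86, x87}, {75, 76} × {x86, x88}, {74, 75} × {x86, x87, x88}, {74, 76} × {x86, x87, x88}, {74, 75, 76} × {x86, x87}, {74, 75, 76} × {x86, x88}, {75, 76} × {x86, x87, x88}, {74, 75, 76} × {x86, x87, x88}}; |τ_{X×Y}| = 216.

Enumerate products U × V with U ∈ τ_X, V ∈ τ_Y (deduplicated):
  ∅ × ∅ = {} (∅)
  {74} × {x86} = {(74,x86)}
  {74} × {x88} = {(74,x88)}
  {75} × {x86} = {(75,x86)}
  {75} × {x88} = {(75,x88)}
  {76} × {x86} = {(76,x86)}
  {76} × {x88} = {(76,x88)}
  {74} × {x86, x87} = {(74,x86), (74,x87)}
  {74} × {x86, x88} = {(74,x86), (74,x88)}
  {74, 75} × {x86} = {(74,x86), (75,x86)}
  {74, 76} × {x86} = {(74,x86), (76,x86)}
  {74, 75} × {x88} = {(74,x88), (75,x88)}
  {74, 76} × {x88} = {(74,x88), (76,x88)}
  {75} × {x86, x87} = {(75,x86), (75,x87)}
  {75} × {x86, x88} = {(75,x86), (75,x88)}
  {75, 76} × {x86} = {(75,x86), (76,x86)}
  {75, 76} × {x88} = {(75,x88), (76,x88)}
  {76} × {x86, x87} = {(76,x86), (76,x87)}
  {76} × {x86, x88} = {(76,x86), (76,x88)}
  {74} × {x86, x87, x88} = {(74,x86), (74,x87), (74,x88)}
  {74, 75, 76} × {x86} = {(74,x86), (75,x86), (76,x86)}
  {74, 75, 76} × {x88} = {(74,x88), (75,x88), (76,x88)}
  {75} × {x86, x87, x88} = {(75,x86), (75,x87), (75,x88)}
  {76} × {x86, x87, x88} = {(76,x86), (76,x87), (76,x88)}
  {74, 75} × {x86, x87} = {(74,x86), (74,x87), (75,x86), (75,x87)}
  {74, 76} × {x86, x87} = {(74,x86), (74,x87), (76,x86), (76,x87)}
  {74, 75} × {x86, x88} = {(74,x86), (74,x88), (75,x86), (75,x88)}
  {74, 76} × {x86, x88} = {(74,x86), (74,x88), (76,x86), (76,x88)}
  {75, 76} × {x86, x87} = {(75,x86), (75,x87), (76,x86), (76,x87)}
  {75, 76} × {x86, x88} = {(75,x86), (75,x88), (76,x86), (76,x88)}
  {74, 75} × {x86, x87, x88} = {(74,x86), (74,x87), (74,x88), (75,x86), (75,x87), (75,x88)}
  {74, 76} × {x86, x87, x88} = {(74,x86), (74,x87), (74,x88), (76,x86), (76,x87), (76,x88)}
  {74, 75, 76} × {x86, x87} = {(74,x86), (74,x87), (75,x86), (75,x87), (76,x86), (76,x87)}
  {74, 75, 76} × {x86, x88} = {(74,x86), (74,x88), (75,x86), (75,x88), (76,x86), (76,x88)}
  {75, 76} × {x86, x87, x88} = {(75,x86), (75,x87), (75,x88), (76,x86), (76,x87), (76,x88)}
  {74, 75, 76} × {x86, x87, x88} = {(74,x86), (74,x87), (74,x88), (75,x86), (75,x87), (75,x88), (76,x86), (76,x87), (76,x88)}
These 36 distinct sets form the basis B.
Close under arbitrary unions to get τ_{X×Y}; counting gives |τ_{X×Y}| = 216.


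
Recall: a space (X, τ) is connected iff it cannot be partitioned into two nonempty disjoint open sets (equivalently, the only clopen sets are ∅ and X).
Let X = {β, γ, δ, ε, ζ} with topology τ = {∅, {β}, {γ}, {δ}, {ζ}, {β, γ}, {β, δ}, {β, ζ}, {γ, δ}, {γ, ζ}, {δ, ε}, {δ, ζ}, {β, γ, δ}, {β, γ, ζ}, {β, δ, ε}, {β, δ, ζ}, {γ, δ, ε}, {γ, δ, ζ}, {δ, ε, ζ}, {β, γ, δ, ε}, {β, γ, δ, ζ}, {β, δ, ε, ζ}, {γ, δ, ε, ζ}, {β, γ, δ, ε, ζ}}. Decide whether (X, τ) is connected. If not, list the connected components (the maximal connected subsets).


(X, τ) is disconnected; components = [{β}, {γ}, {ζ}, {δ, ε}].

Find clopen sets (U ∈ τ with X ∖ U ∈ τ):
  U = ∅, X ∖ U = {β, γ, δ, ε, ζ} — both open, so U is clopen.
  U = {β}, X ∖ U = {γ, δ, ε, ζ} — both open, so U is clopen.
  U = {γ}, X ∖ U = {β, δ, ε, ζ} — both open, so U is clopen.
  U = {ζ}, X ∖ U = {β, γ, δ, ε} — both open, so U is clopen.
  U = {β, γ}, X ∖ U = {δ, ε, ζ} — both open, so U is clopen.
  U = {β, ζ}, X ∖ U = {γ, δ, ε} — both open, so U is clopen.
  U = {γ, ζ}, X ∖ U = {β, δ, ε} — both open, so U is clopen.
  U = {δ, ε}, X ∖ U = {β, γ, ζ} — both open, so U is clopen.
  U = {β, γ, ζ}, X ∖ U = {δ, ε} — both open, so U is clopen.
  U = {β, δ, ε}, X ∖ U = {γ, ζ} — both open, so U is clopen.
  U = {γ, δ, ε}, X ∖ U = {β, ζ} — both open, so U is clopen.
  U = {δ, ε, ζ}, X ∖ U = {β, γ} — both open, so U is clopen.
  U = {β, γ, δ, ε}, X ∖ U = {ζ} — both open, so U is clopen.
  U = {β, δ, ε, ζ}, X ∖ U = {γ} — both open, so U is clopen.
  U = {γ, δ, ε, ζ}, X ∖ U = {β} — both open, so U is clopen.
  U = {β, γ, δ, ε, ζ}, X ∖ U = ∅ — both open, so U is clopen.
Nontrivial clopen(s) exist: e.g. {β, δ, ε, ζ}. So (X, τ) is disconnected.
Compute connected components by grouping points that agree on all clopens:
  component: {β}
  component: {γ}
  component: {ζ}
  component: {δ, ε}


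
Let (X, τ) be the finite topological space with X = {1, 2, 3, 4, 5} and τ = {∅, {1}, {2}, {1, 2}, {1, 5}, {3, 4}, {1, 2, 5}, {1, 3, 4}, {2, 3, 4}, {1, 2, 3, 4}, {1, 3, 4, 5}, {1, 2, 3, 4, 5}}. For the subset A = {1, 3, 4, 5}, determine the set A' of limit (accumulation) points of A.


A' = {3, 4, 5}

For each x ∈ X, list the open sets U ∈ τ with x ∈ U, then check whether U ∩ (A ∖ {x}) ≠ ∅ for every such U.
  x = 1: open {1} ∋ x has {1} ∩ (A ∖ {1}) = ∅, so x is NOT a limit point.
  x = 2: open {2} ∋ x has {2} ∩ (A ∖ {2}) = ∅, so x is NOT a limit point.
  x = 3: opens ∋ x are {3, 4}, {1, 3, 4}, {2, 3, 4}, {1, 2, 3, 4}, {1, 3, 4, 5}, {1, 2, 3, 4, 5}; each meets A ∖ {3}, so x IS a limit point.
  x = 4: opens ∋ x are {3, 4}, {1, 3, 4}, {2, 3, 4}, {1, 2, 3, 4}, {1, 3, 4, 5}, {1, 2, 3, 4, 5}; each meets A ∖ {4}, so x IS a limit point.
  x = 5: opens ∋ x are {1, 5}, {1, 2, 5}, {1, 3, 4, 5}, {1, 2, 3, 4, 5}; each meets A ∖ {5}, so x IS a limit point.
Collecting: A' = {3, 4, 5}.


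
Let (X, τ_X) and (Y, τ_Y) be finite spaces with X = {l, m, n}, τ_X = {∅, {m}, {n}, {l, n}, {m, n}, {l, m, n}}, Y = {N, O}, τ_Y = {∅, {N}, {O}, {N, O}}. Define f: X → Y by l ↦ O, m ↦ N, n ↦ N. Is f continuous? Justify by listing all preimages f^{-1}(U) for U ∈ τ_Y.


f is NOT continuous.

Compute f^{-1}(U) for each U ∈ τ_Y:
  U = ∅: f^{-1}(U) = ∅ ∈ τ_X ✓.
  U = {N}: f^{-1}(U) = {m, n} ∈ τ_X ✓.
  U = {O}: f^{-1}(U) = {l} ∉ τ_X ✗.
  U = {N, O}: f^{-1}(U) = {l, m, n} ∈ τ_X ✓.
Found U = {O} with f^{-1}(U) = {l} not in τ_X. Therefore f is NOT continuous.


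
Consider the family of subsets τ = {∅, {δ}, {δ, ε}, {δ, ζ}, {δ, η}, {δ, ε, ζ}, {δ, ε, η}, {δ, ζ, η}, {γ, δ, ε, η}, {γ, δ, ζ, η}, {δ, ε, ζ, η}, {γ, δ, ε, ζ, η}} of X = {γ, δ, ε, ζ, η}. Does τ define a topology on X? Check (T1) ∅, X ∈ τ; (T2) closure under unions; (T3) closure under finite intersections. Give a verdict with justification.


τ is NOT a topology on X.

Axiom (T1): ∅ ∈ τ? Yes; X ∈ τ? Yes.
Axiom (T2/T3): check pairwise unions and intersections of members of τ.
Counterexample for (T3): {γ, δ, ε, η} ∩ {γ, δ, ζ, η} = {γ, δ, η} ∉ τ. Therefore τ is NOT a topology.


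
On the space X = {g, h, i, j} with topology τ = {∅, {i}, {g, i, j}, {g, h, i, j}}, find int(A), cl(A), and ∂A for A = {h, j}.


int(A) = ∅, cl(A) = {g, h, j}, ∂A = {g, h, j}.

Closed sets in (X, τ) are complements of opens:
  closed(X, τ) = {∅, {h}, {g, h, j}, {g, h, i, j}}.
int(A) = ⋃ {U ∈ τ : U ⊆ A}. Opens contained in A: ∅.
Taking the union of these: int(A) = ∅.
cl(A) = ⋂ {C closed : A ⊆ C}. Closed sets containing A: {g, h, j}, {g, h, i, j}.
Intersecting these: cl(A) = {g, h, j}.
∂A = cl(A) ∖ int(A) = {g, h, j} ∖ ∅ = {g, h, j}.


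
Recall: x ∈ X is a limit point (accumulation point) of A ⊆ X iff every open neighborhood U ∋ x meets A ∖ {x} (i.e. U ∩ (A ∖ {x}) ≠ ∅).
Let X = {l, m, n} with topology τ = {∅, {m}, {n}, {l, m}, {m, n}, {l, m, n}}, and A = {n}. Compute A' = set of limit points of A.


A' = ∅

For each x ∈ X, list the open sets U ∈ τ with x ∈ U, then check whether U ∩ (A ∖ {x}) ≠ ∅ for every such U.
  x = l: open {l, m} ∋ x has {l, m} ∩ (A ∖ {l}) = ∅, so x is NOT a limit point.
  x = m: open {m} ∋ x has {m} ∩ (A ∖ {m}) = ∅, so x is NOT a limit point.
  x = n: open {n} ∋ x has {n} ∩ (A ∖ {n}) = ∅, so x is NOT a limit point.
Collecting: A' = ∅.


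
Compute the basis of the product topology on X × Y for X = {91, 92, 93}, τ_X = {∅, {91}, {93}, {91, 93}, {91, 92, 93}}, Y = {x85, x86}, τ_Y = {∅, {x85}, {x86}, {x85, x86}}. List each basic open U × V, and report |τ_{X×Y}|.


Basis B = {∅ × ∅, {91} × {x85}, {91} × {x86}, {93} × {x85}, {93} × {x86}, {91} × {x85, x86}, {91, 93} × {x85}, {91, 93} × {x86}, {93} × {x85, x86}, {91, 92, 93} × {x85}, {91, 92, 93} × {x86}, {91, 93} × {x85, x86}, {91, 92, 93} × {x85, x86}}; |τ_{X×Y}| = 25.

Enumerate products U × V with U ∈ τ_X, V ∈ τ_Y (deduplicated):
  ∅ × ∅ = {} (∅)
  {91} × {x85} = {(91,x85)}
  {91} × {x86} = {(91,x86)}
  {93} × {x85} = {(93,x85)}
  {93} × {x86} = {(93,x86)}
  {91} × {x85, x86} = {(91,x85), (91,x86)}
  {91, 93} × {x85} = {(91,x85), (93,x85)}
  {91, 93} × {x86} = {(91,x86), (93,x86)}
  {93} × {x85, x86} = {(93,x85), (93,x86)}
  {91, 92, 93} × {x85} = {(91,x85), (92,x85), (93,x85)}
  {91, 92, 93} × {x86} = {(91,x86), (92,x86), (93,x86)}
  {91, 93} × {x85, x86} = {(91,x85), (91,x86), (93,x85), (93,x86)}
  {91, 92, 93} × {x85, x86} = {(91,x85), (91,x86), (92,x85), (92,x86), (93,x85), (93,x86)}
These 13 distinct sets form the basis B.
Close under arbitrary unions to get τ_{X×Y}; counting gives |τ_{X×Y}| = 25.


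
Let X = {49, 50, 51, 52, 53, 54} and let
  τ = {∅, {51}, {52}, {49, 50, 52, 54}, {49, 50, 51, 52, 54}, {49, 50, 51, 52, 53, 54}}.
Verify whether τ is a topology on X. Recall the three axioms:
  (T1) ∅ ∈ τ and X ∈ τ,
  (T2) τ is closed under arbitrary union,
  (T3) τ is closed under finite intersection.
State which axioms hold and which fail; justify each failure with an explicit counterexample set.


τ is NOT a topology on X.

Axiom (T1): ∅ ∈ τ? Yes; X ∈ τ? Yes.
Axiom (T2/T3): check pairwise unions and intersections of members of τ.
Counterexample for (T2): {51} ∪ {52} = {51, 52} ∉ τ. Therefore τ is NOT a topology.


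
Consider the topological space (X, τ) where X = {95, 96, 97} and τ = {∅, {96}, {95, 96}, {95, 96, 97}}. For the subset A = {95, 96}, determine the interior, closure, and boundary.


int(A) = {95, 96}, cl(A) = {95, 96, 97}, ∂A = {97}.

Closed sets in (X, τ) are complements of opens:
  closed(X, τ) = {∅, {97}, {95, 97}, {95, 96, 97}}.
int(A) = ⋃ {U ∈ τ : U ⊆ A}. Opens contained in A: ∅, {96}, {95, 96}.
Taking the union of these: int(A) = {95, 96}.
cl(A) = ⋂ {C closed : A ⊆ C}. Closed sets containing A: {95, 96, 97}.
Intersecting these: cl(A) = {95, 96, 97}.
∂A = cl(A) ∖ int(A) = {95, 96, 97} ∖ {95, 96} = {97}.


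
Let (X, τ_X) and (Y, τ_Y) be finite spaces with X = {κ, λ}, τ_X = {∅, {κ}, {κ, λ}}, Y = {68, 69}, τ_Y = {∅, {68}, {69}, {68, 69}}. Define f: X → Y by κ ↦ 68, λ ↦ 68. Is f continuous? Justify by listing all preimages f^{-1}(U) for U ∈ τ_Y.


f IS continuous.

Compute f^{-1}(U) for each U ∈ τ_Y:
  U = ∅: f^{-1}(U) = ∅ ∈ τ_X ✓.
  U = {68}: f^{-1}(U) = {κ, λ} ∈ τ_X ✓.
  U = {69}: f^{-1}(U) = ∅ ∈ τ_X ✓.
  U = {68, 69}: f^{-1}(U) = {κ, λ} ∈ τ_X ✓.
Every preimage lies in τ_X, so f IS continuous.


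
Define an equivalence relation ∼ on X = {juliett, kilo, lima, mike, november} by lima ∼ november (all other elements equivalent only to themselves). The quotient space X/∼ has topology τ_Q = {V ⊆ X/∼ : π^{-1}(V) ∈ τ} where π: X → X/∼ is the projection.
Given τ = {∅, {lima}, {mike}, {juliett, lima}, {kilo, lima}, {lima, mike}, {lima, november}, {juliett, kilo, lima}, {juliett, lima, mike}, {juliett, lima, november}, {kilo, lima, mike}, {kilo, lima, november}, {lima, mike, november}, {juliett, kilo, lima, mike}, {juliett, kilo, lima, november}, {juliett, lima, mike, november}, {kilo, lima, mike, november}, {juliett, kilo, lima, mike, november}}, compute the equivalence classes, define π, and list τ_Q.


X/∼ = {[juliett], [kilo], [lima=november], [mike]}; |τ_Q| = 10.

Equivalence classes: [juliett], [kilo], [lima=november], [mike].
Quotient map π: X → X/∼ sends juliett ↦ [juliett], kilo ↦ [kilo], lima ↦ [lima=november], mike ↦ [mike], november ↦ [lima=november].
For each subset V ⊆ X/∼, compute π^{-1}(V) ⊆ X and check whether π^{-1}(V) ∈ τ. V is open in τ_Q iff π^{-1}(V) ∈ τ.
  V = {}: π^{-1}(V) = ∅ ∈ τ ✓.
  V = {[juliett]}: π^{-1}(V) = {juliett} ∉ τ ✗.
  V = {[kilo]}: π^{-1}(V) = {kilo} ∉ τ ✗.
  V = {[juliett], [kilo]}: π^{-1}(V) = {juliett, kilo} ∉ τ ✗.
  V = {[lima=november]}: π^{-1}(V) = {lima, november} ∈ τ ✓.
  V = {[juliett], [lima=november]}: π^{-1}(V) = {juliett, lima, november} ∈ τ ✓.
  V = {[kilo], [lima=november]}: π^{-1}(V) = {kilo, lima, november} ∈ τ ✓.
  V = {[juliett], [kilo], [lima=november]}: π^{-1}(V) = {juliett, kilo, lima, november} ∈ τ ✓.
  V = {[mike]}: π^{-1}(V) = {mike} ∈ τ ✓.
  V = {[juliett], [mike]}: π^{-1}(V) = {juliett, mike} ∉ τ ✗.
  V = {[kilo], [mike]}: π^{-1}(V) = {kilo, mike} ∉ τ ✗.
  V = {[juliett], [kilo], [mike]}: π^{-1}(V) = {juliett, kilo, mike} ∉ τ ✗.
  V = {[lima=november], [mike]}: π^{-1}(V) = {lima, mike, november} ∈ τ ✓.
  V = {[juliett], [lima=november], [mike]}: π^{-1}(V) = {juliett, lima, mike, november} ∈ τ ✓.
  V = {[kilo], [lima=november], [mike]}: π^{-1}(V) = {kilo, lima, mike, november} ∈ τ ✓.
  V = {[juliett], [kilo], [lima=november], [mike]}: π^{-1}(V) = {juliett, kilo, lima, mike, november} ∈ τ ✓.
Open sets in the quotient: τ_Q = {{}, {[lima=november]}, {[juliett], [lima=november]}, {[kilo], [lima=november]}, {[juliett], [kilo], [lima=november]}, {[mike]}, {[lima=november], [mike]}, {[juliett], [lima=november], [mike]}, {[kilo], [lima=november], [mike]}, {[juliett], [kilo], [lima=november], [mike]}} (10 elements).


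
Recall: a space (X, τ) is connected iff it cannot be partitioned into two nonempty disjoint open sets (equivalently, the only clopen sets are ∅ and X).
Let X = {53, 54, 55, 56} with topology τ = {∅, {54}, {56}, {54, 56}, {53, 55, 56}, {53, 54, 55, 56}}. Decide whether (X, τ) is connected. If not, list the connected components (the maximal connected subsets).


(X, τ) is disconnected; components = [{54}, {53, 55, 56}].

Find clopen sets (U ∈ τ with X ∖ U ∈ τ):
  U = ∅, X ∖ U = {53, 54, 55, 56} — both open, so U is clopen.
  U = {54}, X ∖ U = {53, 55, 56} — both open, so U is clopen.
  U = {53, 55, 56}, X ∖ U = {54} — both open, so U is clopen.
  U = {53, 54, 55, 56}, X ∖ U = ∅ — both open, so U is clopen.
Nontrivial clopen(s) exist: e.g. {54}. So (X, τ) is disconnected.
Compute connected components by grouping points that agree on all clopens:
  component: {54}
  component: {53, 55, 56}


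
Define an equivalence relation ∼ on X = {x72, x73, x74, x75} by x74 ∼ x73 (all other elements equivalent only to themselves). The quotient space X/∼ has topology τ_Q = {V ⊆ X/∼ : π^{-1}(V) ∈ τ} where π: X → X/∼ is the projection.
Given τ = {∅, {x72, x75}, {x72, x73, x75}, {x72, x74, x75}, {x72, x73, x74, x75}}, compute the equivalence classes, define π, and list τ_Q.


X/∼ = {[x72], [x73=x74], [x75]}; |τ_Q| = 3.

Equivalence classes: [x72], [x73=x74], [x75].
Quotient map π: X → X/∼ sends x72 ↦ [x72], x73 ↦ [x73=x74], x74 ↦ [x73=x74], x75 ↦ [x75].
For each subset V ⊆ X/∼, compute π^{-1}(V) ⊆ X and check whether π^{-1}(V) ∈ τ. V is open in τ_Q iff π^{-1}(V) ∈ τ.
  V = {}: π^{-1}(V) = ∅ ∈ τ ✓.
  V = {[x72]}: π^{-1}(V) = {x72} ∉ τ ✗.
  V = {[x73=x74]}: π^{-1}(V) = {x73, x74} ∉ τ ✗.
  V = {[x72], [x73=x74]}: π^{-1}(V) = {x72, x73, x74} ∉ τ ✗.
  V = {[x75]}: π^{-1}(V) = {x75} ∉ τ ✗.
  V = {[x72], [x75]}: π^{-1}(V) = {x72, x75} ∈ τ ✓.
  V = {[x73=x74], [x75]}: π^{-1}(V) = {x73, x74, x75} ∉ τ ✗.
  V = {[x72], [x73=x74], [x75]}: π^{-1}(V) = {x72, x73, x74, x75} ∈ τ ✓.
Open sets in the quotient: τ_Q = {{}, {[x72], [x75]}, {[x72], [x73=x74], [x75]}} (3 elements).


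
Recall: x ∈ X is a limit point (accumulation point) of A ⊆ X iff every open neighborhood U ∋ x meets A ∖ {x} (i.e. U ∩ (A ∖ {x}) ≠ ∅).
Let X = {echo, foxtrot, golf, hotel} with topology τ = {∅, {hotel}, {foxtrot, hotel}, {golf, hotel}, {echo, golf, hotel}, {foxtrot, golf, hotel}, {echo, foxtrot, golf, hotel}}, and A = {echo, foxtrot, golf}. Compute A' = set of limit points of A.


A' = {echo}

For each x ∈ X, list the open sets U ∈ τ with x ∈ U, then check whether U ∩ (A ∖ {x}) ≠ ∅ for every such U.
  x = echo: opens ∋ x are {echo, golf, hotel}, {echo, foxtrot, golf, hotel}; each meets A ∖ {echo}, so x IS a limit point.
  x = foxtrot: open {foxtrot, hotel} ∋ x has {foxtrot, hotel} ∩ (A ∖ {foxtrot}) = ∅, so x is NOT a limit point.
  x = golf: open {golf, hotel} ∋ x has {golf, hotel} ∩ (A ∖ {golf}) = ∅, so x is NOT a limit point.
  x = hotel: open {hotel} ∋ x has {hotel} ∩ (A ∖ {hotel}) = ∅, so x is NOT a limit point.
Collecting: A' = {echo}.


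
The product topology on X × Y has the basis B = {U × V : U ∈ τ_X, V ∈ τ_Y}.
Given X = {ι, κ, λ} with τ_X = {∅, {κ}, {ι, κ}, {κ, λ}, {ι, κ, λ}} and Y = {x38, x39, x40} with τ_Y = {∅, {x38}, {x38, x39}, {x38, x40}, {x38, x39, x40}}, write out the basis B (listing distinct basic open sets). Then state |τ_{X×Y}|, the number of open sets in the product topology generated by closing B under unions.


Basis B = {∅ × ∅, {κ} × {x38}, {ι, κ} × {x38}, {κ} × {x38, x39}, {κ} × {x38, x40}, {κ, λ} × {x38}, {ι, κ, λ} × {x38}, {κ} × {x38, x39, x40}, {ι, κ} × {x38, x39}, {ι, κ} × {x38, x40}, {κ, λ} × {x38, x39}, {κ, λ} × {x38, x40}, {ι, κ} × {x38, x39, x40}, {ι, κ, λ} × {x38, x39}, {ι, κ, λ} × {x38, x40}, {κ, λ} × {x38, x39, x40}, {ι, κ, λ} × {x38, x39, x40}}; |τ_{X×Y}| = 48.

Enumerate products U × V with U ∈ τ_X, V ∈ τ_Y (deduplicated):
  ∅ × ∅ = {} (∅)
  {κ} × {x38} = {(κ,x38)}
  {ι, κ} × {x38} = {(ι,x38), (κ,x38)}
  {κ} × {x38, x39} = {(κ,x38), (κ,x39)}
  {κ} × {x38, x40} = {(κ,x38), (κ,x40)}
  {κ, λ} × {x38} = {(κ,x38), (λ,x38)}
  {ι, κ, λ} × {x38} = {(ι,x38), (κ,x38), (λ,x38)}
  {κ} × {x38, x39, x40} = {(κ,x38), (κ,x39), (κ,x40)}
  {ι, κ} × {x38, x39} = {(ι,x38), (ι,x39), (κ,x38), (κ,x39)}
  {ι, κ} × {x38, x40} = {(ι,x38), (ι,x40), (κ,x38), (κ,x40)}
  {κ, λ} × {x38, x39} = {(κ,x38), (κ,x39), (λ,x38), (λ,x39)}
  {κ, λ} × {x38, x40} = {(κ,x38), (κ,x40), (λ,x38), (λ,x40)}
  {ι, κ} × {x38, x39, x40} = {(ι,x38), (ι,x39), (ι,x40), (κ,x38), (κ,x39), (κ,x40)}
  {ι, κ, λ} × {x38, x39} = {(ι,x38), (ι,x39), (κ,x38), (κ,x39), (λ,x38), (λ,x39)}
  {ι, κ, λ} × {x38, x40} = {(ι,x38), (ι,x40), (κ,x38), (κ,x40), (λ,x38), (λ,x40)}
  {κ, λ} × {x38, x39, x40} = {(κ,x38), (κ,x39), (κ,x40), (λ,x38), (λ,x39), (λ,x40)}
  {ι, κ, λ} × {x38, x39, x40} = {(ι,x38), (ι,x39), (ι,x40), (κ,x38), (κ,x39), (κ,x40), (λ,x38), (λ,x39), (λ,x40)}
These 17 distinct sets form the basis B.
Close under arbitrary unions to get τ_{X×Y}; counting gives |τ_{X×Y}| = 48.
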